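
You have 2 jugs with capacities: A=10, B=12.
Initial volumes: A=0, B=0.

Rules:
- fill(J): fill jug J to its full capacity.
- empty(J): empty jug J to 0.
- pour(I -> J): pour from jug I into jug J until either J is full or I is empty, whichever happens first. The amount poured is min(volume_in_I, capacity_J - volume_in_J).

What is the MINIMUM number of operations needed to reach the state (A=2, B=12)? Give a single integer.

BFS from (A=0, B=0). One shortest path:
  1. fill(B) -> (A=0 B=12)
  2. pour(B -> A) -> (A=10 B=2)
  3. empty(A) -> (A=0 B=2)
  4. pour(B -> A) -> (A=2 B=0)
  5. fill(B) -> (A=2 B=12)
Reached target in 5 moves.

Answer: 5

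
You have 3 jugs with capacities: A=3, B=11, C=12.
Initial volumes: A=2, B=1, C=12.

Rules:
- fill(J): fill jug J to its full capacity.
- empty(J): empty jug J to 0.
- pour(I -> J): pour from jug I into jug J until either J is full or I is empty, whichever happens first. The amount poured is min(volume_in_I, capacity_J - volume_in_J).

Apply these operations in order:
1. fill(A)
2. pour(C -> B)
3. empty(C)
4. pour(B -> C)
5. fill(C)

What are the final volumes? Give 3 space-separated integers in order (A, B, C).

Answer: 3 0 12

Derivation:
Step 1: fill(A) -> (A=3 B=1 C=12)
Step 2: pour(C -> B) -> (A=3 B=11 C=2)
Step 3: empty(C) -> (A=3 B=11 C=0)
Step 4: pour(B -> C) -> (A=3 B=0 C=11)
Step 5: fill(C) -> (A=3 B=0 C=12)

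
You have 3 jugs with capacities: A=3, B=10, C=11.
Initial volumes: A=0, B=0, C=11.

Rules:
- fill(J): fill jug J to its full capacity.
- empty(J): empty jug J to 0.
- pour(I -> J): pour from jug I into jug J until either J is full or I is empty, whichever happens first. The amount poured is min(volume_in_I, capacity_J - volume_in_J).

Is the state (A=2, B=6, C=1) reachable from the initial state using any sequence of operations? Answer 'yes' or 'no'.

BFS explored all 348 reachable states.
Reachable set includes: (0,0,0), (0,0,1), (0,0,2), (0,0,3), (0,0,4), (0,0,5), (0,0,6), (0,0,7), (0,0,8), (0,0,9), (0,0,10), (0,0,11) ...
Target (A=2, B=6, C=1) not in reachable set → no.

Answer: no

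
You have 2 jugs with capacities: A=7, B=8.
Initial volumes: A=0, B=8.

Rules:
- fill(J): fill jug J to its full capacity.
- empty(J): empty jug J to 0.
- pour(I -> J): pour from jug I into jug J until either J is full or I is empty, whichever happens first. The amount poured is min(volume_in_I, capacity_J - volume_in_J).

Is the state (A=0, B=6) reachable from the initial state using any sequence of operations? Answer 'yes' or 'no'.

BFS from (A=0, B=8):
  1. fill(A) -> (A=7 B=8)
  2. empty(B) -> (A=7 B=0)
  3. pour(A -> B) -> (A=0 B=7)
  4. fill(A) -> (A=7 B=7)
  5. pour(A -> B) -> (A=6 B=8)
  6. empty(B) -> (A=6 B=0)
  7. pour(A -> B) -> (A=0 B=6)
Target reached → yes.

Answer: yes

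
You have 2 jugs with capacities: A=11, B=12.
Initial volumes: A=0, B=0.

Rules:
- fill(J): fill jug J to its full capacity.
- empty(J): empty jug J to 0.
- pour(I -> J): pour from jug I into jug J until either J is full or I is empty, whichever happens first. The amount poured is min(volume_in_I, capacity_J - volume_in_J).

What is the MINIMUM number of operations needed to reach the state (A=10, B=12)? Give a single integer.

BFS from (A=0, B=0). One shortest path:
  1. fill(A) -> (A=11 B=0)
  2. pour(A -> B) -> (A=0 B=11)
  3. fill(A) -> (A=11 B=11)
  4. pour(A -> B) -> (A=10 B=12)
Reached target in 4 moves.

Answer: 4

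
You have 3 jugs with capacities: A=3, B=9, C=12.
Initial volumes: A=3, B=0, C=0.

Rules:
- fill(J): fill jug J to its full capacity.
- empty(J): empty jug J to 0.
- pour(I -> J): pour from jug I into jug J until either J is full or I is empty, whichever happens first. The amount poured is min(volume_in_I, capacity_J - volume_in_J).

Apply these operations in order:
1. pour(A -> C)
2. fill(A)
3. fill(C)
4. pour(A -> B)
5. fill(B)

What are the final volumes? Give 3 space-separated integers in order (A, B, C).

Step 1: pour(A -> C) -> (A=0 B=0 C=3)
Step 2: fill(A) -> (A=3 B=0 C=3)
Step 3: fill(C) -> (A=3 B=0 C=12)
Step 4: pour(A -> B) -> (A=0 B=3 C=12)
Step 5: fill(B) -> (A=0 B=9 C=12)

Answer: 0 9 12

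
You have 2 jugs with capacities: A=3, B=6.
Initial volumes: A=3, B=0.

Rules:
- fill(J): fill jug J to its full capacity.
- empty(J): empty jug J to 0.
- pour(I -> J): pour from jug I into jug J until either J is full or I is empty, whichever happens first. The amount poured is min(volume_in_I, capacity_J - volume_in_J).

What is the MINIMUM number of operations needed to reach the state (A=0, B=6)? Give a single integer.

Answer: 2

Derivation:
BFS from (A=3, B=0). One shortest path:
  1. empty(A) -> (A=0 B=0)
  2. fill(B) -> (A=0 B=6)
Reached target in 2 moves.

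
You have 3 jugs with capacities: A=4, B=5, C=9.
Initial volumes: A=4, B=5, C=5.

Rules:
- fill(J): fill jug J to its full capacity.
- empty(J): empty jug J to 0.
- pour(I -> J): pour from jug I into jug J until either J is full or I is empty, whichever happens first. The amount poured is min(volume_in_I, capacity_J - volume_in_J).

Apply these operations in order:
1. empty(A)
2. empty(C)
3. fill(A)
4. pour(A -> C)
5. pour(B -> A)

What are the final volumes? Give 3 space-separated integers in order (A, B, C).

Step 1: empty(A) -> (A=0 B=5 C=5)
Step 2: empty(C) -> (A=0 B=5 C=0)
Step 3: fill(A) -> (A=4 B=5 C=0)
Step 4: pour(A -> C) -> (A=0 B=5 C=4)
Step 5: pour(B -> A) -> (A=4 B=1 C=4)

Answer: 4 1 4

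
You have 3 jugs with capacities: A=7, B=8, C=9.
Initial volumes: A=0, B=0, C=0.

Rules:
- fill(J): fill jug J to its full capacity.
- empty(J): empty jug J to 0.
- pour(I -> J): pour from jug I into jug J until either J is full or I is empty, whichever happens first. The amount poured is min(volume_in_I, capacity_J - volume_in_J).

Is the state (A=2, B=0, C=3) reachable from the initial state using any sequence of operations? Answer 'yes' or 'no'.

BFS from (A=0, B=0, C=0):
  1. fill(C) -> (A=0 B=0 C=9)
  2. pour(C -> A) -> (A=7 B=0 C=2)
  3. empty(A) -> (A=0 B=0 C=2)
  4. pour(C -> B) -> (A=0 B=2 C=0)
  5. fill(C) -> (A=0 B=2 C=9)
  6. pour(C -> A) -> (A=7 B=2 C=2)
  7. empty(A) -> (A=0 B=2 C=2)
  8. pour(C -> A) -> (A=2 B=2 C=0)
  9. fill(C) -> (A=2 B=2 C=9)
  10. pour(C -> B) -> (A=2 B=8 C=3)
  11. empty(B) -> (A=2 B=0 C=3)
Target reached → yes.

Answer: yes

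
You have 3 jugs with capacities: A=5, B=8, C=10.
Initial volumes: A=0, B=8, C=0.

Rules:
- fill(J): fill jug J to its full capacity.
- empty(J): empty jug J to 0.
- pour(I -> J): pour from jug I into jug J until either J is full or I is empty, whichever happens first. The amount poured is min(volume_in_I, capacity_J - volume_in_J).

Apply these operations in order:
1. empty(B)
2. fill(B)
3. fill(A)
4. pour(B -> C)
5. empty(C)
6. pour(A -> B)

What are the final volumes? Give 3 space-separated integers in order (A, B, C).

Answer: 0 5 0

Derivation:
Step 1: empty(B) -> (A=0 B=0 C=0)
Step 2: fill(B) -> (A=0 B=8 C=0)
Step 3: fill(A) -> (A=5 B=8 C=0)
Step 4: pour(B -> C) -> (A=5 B=0 C=8)
Step 5: empty(C) -> (A=5 B=0 C=0)
Step 6: pour(A -> B) -> (A=0 B=5 C=0)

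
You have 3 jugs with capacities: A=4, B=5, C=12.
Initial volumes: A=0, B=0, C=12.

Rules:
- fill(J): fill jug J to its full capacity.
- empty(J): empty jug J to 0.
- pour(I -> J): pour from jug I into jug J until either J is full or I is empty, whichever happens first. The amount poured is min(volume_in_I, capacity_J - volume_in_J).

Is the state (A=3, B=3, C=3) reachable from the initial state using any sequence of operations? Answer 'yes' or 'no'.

BFS explored all 258 reachable states.
Reachable set includes: (0,0,0), (0,0,1), (0,0,2), (0,0,3), (0,0,4), (0,0,5), (0,0,6), (0,0,7), (0,0,8), (0,0,9), (0,0,10), (0,0,11) ...
Target (A=3, B=3, C=3) not in reachable set → no.

Answer: no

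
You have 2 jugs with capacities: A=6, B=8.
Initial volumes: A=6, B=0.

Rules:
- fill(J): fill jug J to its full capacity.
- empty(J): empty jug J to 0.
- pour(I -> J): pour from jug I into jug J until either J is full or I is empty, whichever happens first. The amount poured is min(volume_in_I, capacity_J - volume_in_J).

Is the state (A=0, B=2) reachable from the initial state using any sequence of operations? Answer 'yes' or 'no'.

BFS from (A=6, B=0):
  1. empty(A) -> (A=0 B=0)
  2. fill(B) -> (A=0 B=8)
  3. pour(B -> A) -> (A=6 B=2)
  4. empty(A) -> (A=0 B=2)
Target reached → yes.

Answer: yes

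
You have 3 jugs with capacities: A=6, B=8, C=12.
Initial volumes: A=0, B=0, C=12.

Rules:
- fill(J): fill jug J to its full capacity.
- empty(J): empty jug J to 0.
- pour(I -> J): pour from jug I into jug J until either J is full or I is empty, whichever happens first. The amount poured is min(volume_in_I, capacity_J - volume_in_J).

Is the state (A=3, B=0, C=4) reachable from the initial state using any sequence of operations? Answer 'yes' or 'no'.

BFS explored all 110 reachable states.
Reachable set includes: (0,0,0), (0,0,2), (0,0,4), (0,0,6), (0,0,8), (0,0,10), (0,0,12), (0,2,0), (0,2,2), (0,2,4), (0,2,6), (0,2,8) ...
Target (A=3, B=0, C=4) not in reachable set → no.

Answer: no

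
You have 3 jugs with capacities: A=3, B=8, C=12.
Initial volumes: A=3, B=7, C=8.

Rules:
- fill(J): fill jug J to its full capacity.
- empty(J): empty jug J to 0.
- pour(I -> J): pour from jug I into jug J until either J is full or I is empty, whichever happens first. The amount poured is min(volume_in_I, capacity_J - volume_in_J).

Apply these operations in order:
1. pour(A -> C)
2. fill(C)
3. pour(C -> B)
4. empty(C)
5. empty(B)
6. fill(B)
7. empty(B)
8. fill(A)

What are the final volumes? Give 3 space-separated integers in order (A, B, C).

Answer: 3 0 0

Derivation:
Step 1: pour(A -> C) -> (A=0 B=7 C=11)
Step 2: fill(C) -> (A=0 B=7 C=12)
Step 3: pour(C -> B) -> (A=0 B=8 C=11)
Step 4: empty(C) -> (A=0 B=8 C=0)
Step 5: empty(B) -> (A=0 B=0 C=0)
Step 6: fill(B) -> (A=0 B=8 C=0)
Step 7: empty(B) -> (A=0 B=0 C=0)
Step 8: fill(A) -> (A=3 B=0 C=0)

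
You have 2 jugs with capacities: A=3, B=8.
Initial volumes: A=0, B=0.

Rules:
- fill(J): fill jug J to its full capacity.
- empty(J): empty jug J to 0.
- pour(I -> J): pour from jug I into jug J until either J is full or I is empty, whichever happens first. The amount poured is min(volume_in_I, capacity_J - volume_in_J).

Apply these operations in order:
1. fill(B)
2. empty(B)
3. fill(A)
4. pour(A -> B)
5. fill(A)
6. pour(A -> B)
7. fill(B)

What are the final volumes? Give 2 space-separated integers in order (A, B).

Answer: 0 8

Derivation:
Step 1: fill(B) -> (A=0 B=8)
Step 2: empty(B) -> (A=0 B=0)
Step 3: fill(A) -> (A=3 B=0)
Step 4: pour(A -> B) -> (A=0 B=3)
Step 5: fill(A) -> (A=3 B=3)
Step 6: pour(A -> B) -> (A=0 B=6)
Step 7: fill(B) -> (A=0 B=8)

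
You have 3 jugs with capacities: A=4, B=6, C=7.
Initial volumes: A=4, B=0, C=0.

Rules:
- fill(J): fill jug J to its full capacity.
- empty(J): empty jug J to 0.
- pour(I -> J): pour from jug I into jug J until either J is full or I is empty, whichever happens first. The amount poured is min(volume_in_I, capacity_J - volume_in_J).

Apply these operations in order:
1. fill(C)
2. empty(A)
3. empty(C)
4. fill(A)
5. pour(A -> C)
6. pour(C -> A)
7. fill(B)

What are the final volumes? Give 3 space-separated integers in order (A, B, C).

Step 1: fill(C) -> (A=4 B=0 C=7)
Step 2: empty(A) -> (A=0 B=0 C=7)
Step 3: empty(C) -> (A=0 B=0 C=0)
Step 4: fill(A) -> (A=4 B=0 C=0)
Step 5: pour(A -> C) -> (A=0 B=0 C=4)
Step 6: pour(C -> A) -> (A=4 B=0 C=0)
Step 7: fill(B) -> (A=4 B=6 C=0)

Answer: 4 6 0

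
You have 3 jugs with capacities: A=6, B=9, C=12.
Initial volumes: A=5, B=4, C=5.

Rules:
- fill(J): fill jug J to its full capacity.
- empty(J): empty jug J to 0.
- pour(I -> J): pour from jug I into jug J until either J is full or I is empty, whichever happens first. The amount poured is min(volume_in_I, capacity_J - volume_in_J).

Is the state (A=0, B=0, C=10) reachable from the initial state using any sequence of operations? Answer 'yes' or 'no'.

Answer: yes

Derivation:
BFS from (A=5, B=4, C=5):
  1. empty(B) -> (A=5 B=0 C=5)
  2. pour(A -> C) -> (A=0 B=0 C=10)
Target reached → yes.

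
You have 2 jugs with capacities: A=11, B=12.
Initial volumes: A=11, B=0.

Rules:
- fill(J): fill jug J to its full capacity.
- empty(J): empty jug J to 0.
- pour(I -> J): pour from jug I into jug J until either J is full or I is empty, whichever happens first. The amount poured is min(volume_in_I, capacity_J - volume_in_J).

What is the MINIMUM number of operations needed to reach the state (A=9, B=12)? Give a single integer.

BFS from (A=11, B=0). One shortest path:
  1. pour(A -> B) -> (A=0 B=11)
  2. fill(A) -> (A=11 B=11)
  3. pour(A -> B) -> (A=10 B=12)
  4. empty(B) -> (A=10 B=0)
  5. pour(A -> B) -> (A=0 B=10)
  6. fill(A) -> (A=11 B=10)
  7. pour(A -> B) -> (A=9 B=12)
Reached target in 7 moves.

Answer: 7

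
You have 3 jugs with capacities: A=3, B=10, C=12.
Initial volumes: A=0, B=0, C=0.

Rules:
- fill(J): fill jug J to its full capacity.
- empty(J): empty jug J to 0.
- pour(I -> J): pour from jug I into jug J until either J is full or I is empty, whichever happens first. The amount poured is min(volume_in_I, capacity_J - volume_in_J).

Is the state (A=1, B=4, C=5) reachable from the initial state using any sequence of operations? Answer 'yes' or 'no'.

BFS explored all 374 reachable states.
Reachable set includes: (0,0,0), (0,0,1), (0,0,2), (0,0,3), (0,0,4), (0,0,5), (0,0,6), (0,0,7), (0,0,8), (0,0,9), (0,0,10), (0,0,11) ...
Target (A=1, B=4, C=5) not in reachable set → no.

Answer: no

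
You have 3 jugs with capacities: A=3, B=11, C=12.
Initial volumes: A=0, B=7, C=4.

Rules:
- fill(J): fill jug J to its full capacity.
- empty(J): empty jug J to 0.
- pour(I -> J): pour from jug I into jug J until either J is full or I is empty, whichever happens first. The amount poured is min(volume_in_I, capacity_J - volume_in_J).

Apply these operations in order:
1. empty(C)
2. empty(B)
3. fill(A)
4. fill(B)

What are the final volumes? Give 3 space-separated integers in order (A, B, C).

Step 1: empty(C) -> (A=0 B=7 C=0)
Step 2: empty(B) -> (A=0 B=0 C=0)
Step 3: fill(A) -> (A=3 B=0 C=0)
Step 4: fill(B) -> (A=3 B=11 C=0)

Answer: 3 11 0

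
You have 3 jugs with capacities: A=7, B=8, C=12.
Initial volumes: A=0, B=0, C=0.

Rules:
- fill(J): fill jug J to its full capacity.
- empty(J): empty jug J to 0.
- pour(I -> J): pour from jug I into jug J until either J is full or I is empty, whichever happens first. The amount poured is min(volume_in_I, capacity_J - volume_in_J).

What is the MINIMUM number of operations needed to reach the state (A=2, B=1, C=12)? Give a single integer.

Answer: 5

Derivation:
BFS from (A=0, B=0, C=0). One shortest path:
  1. fill(A) -> (A=7 B=0 C=0)
  2. fill(B) -> (A=7 B=8 C=0)
  3. pour(A -> C) -> (A=0 B=8 C=7)
  4. pour(B -> A) -> (A=7 B=1 C=7)
  5. pour(A -> C) -> (A=2 B=1 C=12)
Reached target in 5 moves.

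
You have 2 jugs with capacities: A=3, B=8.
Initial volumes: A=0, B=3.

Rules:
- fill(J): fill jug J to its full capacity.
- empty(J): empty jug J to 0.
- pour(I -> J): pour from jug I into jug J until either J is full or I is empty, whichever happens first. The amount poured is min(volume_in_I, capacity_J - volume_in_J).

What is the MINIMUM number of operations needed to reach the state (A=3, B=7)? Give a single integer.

Answer: 8

Derivation:
BFS from (A=0, B=3). One shortest path:
  1. fill(B) -> (A=0 B=8)
  2. pour(B -> A) -> (A=3 B=5)
  3. empty(A) -> (A=0 B=5)
  4. pour(B -> A) -> (A=3 B=2)
  5. empty(A) -> (A=0 B=2)
  6. pour(B -> A) -> (A=2 B=0)
  7. fill(B) -> (A=2 B=8)
  8. pour(B -> A) -> (A=3 B=7)
Reached target in 8 moves.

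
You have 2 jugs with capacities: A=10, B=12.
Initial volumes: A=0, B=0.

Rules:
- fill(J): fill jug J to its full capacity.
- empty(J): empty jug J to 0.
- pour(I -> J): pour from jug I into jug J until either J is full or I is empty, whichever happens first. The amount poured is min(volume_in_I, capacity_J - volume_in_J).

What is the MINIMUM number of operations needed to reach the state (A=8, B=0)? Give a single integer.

Answer: 5

Derivation:
BFS from (A=0, B=0). One shortest path:
  1. fill(A) -> (A=10 B=0)
  2. pour(A -> B) -> (A=0 B=10)
  3. fill(A) -> (A=10 B=10)
  4. pour(A -> B) -> (A=8 B=12)
  5. empty(B) -> (A=8 B=0)
Reached target in 5 moves.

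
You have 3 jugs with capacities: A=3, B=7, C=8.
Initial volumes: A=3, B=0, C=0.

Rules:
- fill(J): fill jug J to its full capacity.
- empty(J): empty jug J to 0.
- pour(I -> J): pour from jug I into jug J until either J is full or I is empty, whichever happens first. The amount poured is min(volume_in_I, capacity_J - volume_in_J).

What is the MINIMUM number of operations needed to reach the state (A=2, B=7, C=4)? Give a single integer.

BFS from (A=3, B=0, C=0). One shortest path:
  1. fill(B) -> (A=3 B=7 C=0)
  2. pour(B -> C) -> (A=3 B=0 C=7)
  3. pour(A -> B) -> (A=0 B=3 C=7)
  4. fill(A) -> (A=3 B=3 C=7)
  5. pour(A -> C) -> (A=2 B=3 C=8)
  6. pour(C -> B) -> (A=2 B=7 C=4)
Reached target in 6 moves.

Answer: 6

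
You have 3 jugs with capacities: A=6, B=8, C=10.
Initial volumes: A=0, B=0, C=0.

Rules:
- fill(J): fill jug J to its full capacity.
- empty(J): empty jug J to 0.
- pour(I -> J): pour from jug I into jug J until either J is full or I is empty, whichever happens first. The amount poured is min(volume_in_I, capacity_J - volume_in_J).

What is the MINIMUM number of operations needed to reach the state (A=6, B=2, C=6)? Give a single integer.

BFS from (A=0, B=0, C=0). One shortest path:
  1. fill(A) -> (A=6 B=0 C=0)
  2. fill(B) -> (A=6 B=8 C=0)
  3. pour(A -> C) -> (A=0 B=8 C=6)
  4. pour(B -> A) -> (A=6 B=2 C=6)
Reached target in 4 moves.

Answer: 4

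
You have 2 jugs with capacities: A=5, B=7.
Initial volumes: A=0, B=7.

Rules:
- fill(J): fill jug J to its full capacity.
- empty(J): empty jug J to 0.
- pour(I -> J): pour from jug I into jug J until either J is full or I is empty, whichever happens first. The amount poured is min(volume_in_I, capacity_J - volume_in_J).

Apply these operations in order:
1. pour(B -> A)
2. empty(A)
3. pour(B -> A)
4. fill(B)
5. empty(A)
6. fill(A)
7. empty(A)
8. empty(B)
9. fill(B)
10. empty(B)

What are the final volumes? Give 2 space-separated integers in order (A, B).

Step 1: pour(B -> A) -> (A=5 B=2)
Step 2: empty(A) -> (A=0 B=2)
Step 3: pour(B -> A) -> (A=2 B=0)
Step 4: fill(B) -> (A=2 B=7)
Step 5: empty(A) -> (A=0 B=7)
Step 6: fill(A) -> (A=5 B=7)
Step 7: empty(A) -> (A=0 B=7)
Step 8: empty(B) -> (A=0 B=0)
Step 9: fill(B) -> (A=0 B=7)
Step 10: empty(B) -> (A=0 B=0)

Answer: 0 0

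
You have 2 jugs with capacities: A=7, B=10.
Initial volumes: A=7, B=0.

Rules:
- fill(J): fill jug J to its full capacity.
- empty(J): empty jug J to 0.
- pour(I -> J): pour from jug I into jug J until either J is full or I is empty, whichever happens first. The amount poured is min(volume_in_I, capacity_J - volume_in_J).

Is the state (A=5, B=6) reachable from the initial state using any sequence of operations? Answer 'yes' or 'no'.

BFS explored all 34 reachable states.
Reachable set includes: (0,0), (0,1), (0,2), (0,3), (0,4), (0,5), (0,6), (0,7), (0,8), (0,9), (0,10), (1,0) ...
Target (A=5, B=6) not in reachable set → no.

Answer: no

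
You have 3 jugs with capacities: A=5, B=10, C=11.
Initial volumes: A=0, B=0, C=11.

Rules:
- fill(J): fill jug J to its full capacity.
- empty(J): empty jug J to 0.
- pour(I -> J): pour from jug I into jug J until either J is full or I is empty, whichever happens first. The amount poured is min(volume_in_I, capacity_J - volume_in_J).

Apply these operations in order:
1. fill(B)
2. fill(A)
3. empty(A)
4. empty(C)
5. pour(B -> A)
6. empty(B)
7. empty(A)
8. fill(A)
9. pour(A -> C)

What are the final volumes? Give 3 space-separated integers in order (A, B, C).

Answer: 0 0 5

Derivation:
Step 1: fill(B) -> (A=0 B=10 C=11)
Step 2: fill(A) -> (A=5 B=10 C=11)
Step 3: empty(A) -> (A=0 B=10 C=11)
Step 4: empty(C) -> (A=0 B=10 C=0)
Step 5: pour(B -> A) -> (A=5 B=5 C=0)
Step 6: empty(B) -> (A=5 B=0 C=0)
Step 7: empty(A) -> (A=0 B=0 C=0)
Step 8: fill(A) -> (A=5 B=0 C=0)
Step 9: pour(A -> C) -> (A=0 B=0 C=5)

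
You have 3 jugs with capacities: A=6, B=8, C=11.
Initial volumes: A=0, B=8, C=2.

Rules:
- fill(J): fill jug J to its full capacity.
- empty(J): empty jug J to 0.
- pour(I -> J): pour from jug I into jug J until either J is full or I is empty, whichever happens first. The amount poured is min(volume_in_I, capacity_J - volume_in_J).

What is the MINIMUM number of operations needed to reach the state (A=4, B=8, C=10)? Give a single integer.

Answer: 5

Derivation:
BFS from (A=0, B=8, C=2). One shortest path:
  1. fill(A) -> (A=6 B=8 C=2)
  2. pour(B -> C) -> (A=6 B=0 C=10)
  3. pour(A -> B) -> (A=0 B=6 C=10)
  4. fill(A) -> (A=6 B=6 C=10)
  5. pour(A -> B) -> (A=4 B=8 C=10)
Reached target in 5 moves.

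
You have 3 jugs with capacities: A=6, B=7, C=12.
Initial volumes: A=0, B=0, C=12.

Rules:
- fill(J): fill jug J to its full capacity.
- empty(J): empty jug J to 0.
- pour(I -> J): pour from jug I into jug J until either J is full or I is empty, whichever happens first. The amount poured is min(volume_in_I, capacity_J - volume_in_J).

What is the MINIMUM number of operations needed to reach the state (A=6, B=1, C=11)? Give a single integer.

BFS from (A=0, B=0, C=12). One shortest path:
  1. fill(A) -> (A=6 B=0 C=12)
  2. pour(A -> B) -> (A=0 B=6 C=12)
  3. pour(C -> B) -> (A=0 B=7 C=11)
  4. pour(B -> A) -> (A=6 B=1 C=11)
Reached target in 4 moves.

Answer: 4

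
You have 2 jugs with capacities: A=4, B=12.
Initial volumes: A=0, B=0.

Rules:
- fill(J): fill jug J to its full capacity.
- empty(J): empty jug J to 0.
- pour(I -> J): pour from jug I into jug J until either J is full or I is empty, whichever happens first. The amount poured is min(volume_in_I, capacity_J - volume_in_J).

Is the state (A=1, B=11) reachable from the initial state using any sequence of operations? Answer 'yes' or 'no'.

BFS explored all 8 reachable states.
Reachable set includes: (0,0), (0,4), (0,8), (0,12), (4,0), (4,4), (4,8), (4,12)
Target (A=1, B=11) not in reachable set → no.

Answer: no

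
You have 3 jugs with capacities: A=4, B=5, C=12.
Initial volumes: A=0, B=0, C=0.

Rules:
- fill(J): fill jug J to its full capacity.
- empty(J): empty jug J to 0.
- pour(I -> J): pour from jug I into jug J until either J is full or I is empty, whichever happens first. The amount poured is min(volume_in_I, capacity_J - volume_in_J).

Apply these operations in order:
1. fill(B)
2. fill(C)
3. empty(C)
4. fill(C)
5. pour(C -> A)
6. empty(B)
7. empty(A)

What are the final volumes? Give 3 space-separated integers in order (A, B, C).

Answer: 0 0 8

Derivation:
Step 1: fill(B) -> (A=0 B=5 C=0)
Step 2: fill(C) -> (A=0 B=5 C=12)
Step 3: empty(C) -> (A=0 B=5 C=0)
Step 4: fill(C) -> (A=0 B=5 C=12)
Step 5: pour(C -> A) -> (A=4 B=5 C=8)
Step 6: empty(B) -> (A=4 B=0 C=8)
Step 7: empty(A) -> (A=0 B=0 C=8)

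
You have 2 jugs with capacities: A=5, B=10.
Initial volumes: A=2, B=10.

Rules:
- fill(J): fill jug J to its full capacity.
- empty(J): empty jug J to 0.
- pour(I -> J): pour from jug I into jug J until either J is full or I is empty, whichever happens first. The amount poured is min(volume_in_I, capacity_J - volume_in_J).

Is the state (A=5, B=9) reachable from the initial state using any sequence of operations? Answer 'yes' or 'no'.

Answer: no

Derivation:
BFS explored all 12 reachable states.
Reachable set includes: (0,0), (0,2), (0,5), (0,7), (0,10), (2,0), (2,10), (5,0), (5,2), (5,5), (5,7), (5,10)
Target (A=5, B=9) not in reachable set → no.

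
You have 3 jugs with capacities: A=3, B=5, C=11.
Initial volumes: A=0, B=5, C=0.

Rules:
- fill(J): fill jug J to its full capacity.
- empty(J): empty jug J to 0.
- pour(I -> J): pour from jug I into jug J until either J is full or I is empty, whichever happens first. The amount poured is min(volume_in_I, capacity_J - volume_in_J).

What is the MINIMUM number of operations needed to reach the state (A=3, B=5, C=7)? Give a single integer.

BFS from (A=0, B=5, C=0). One shortest path:
  1. pour(B -> A) -> (A=3 B=2 C=0)
  2. pour(B -> C) -> (A=3 B=0 C=2)
  3. fill(B) -> (A=3 B=5 C=2)
  4. pour(B -> C) -> (A=3 B=0 C=7)
  5. fill(B) -> (A=3 B=5 C=7)
Reached target in 5 moves.

Answer: 5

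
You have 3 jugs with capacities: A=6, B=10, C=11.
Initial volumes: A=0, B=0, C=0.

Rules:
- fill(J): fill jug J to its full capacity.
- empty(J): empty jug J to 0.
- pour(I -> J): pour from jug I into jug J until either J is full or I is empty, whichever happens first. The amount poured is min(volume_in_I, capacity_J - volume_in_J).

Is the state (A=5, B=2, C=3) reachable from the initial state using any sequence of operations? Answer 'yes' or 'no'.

Answer: no

Derivation:
BFS explored all 474 reachable states.
Reachable set includes: (0,0,0), (0,0,1), (0,0,2), (0,0,3), (0,0,4), (0,0,5), (0,0,6), (0,0,7), (0,0,8), (0,0,9), (0,0,10), (0,0,11) ...
Target (A=5, B=2, C=3) not in reachable set → no.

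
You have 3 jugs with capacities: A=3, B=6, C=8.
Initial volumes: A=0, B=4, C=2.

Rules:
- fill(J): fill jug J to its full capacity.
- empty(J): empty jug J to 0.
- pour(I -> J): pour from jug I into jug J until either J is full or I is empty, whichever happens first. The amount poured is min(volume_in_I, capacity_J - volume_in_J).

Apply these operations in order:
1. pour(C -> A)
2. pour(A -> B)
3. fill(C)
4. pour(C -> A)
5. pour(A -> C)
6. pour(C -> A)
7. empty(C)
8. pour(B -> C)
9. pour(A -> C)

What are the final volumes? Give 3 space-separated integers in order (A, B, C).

Answer: 1 0 8

Derivation:
Step 1: pour(C -> A) -> (A=2 B=4 C=0)
Step 2: pour(A -> B) -> (A=0 B=6 C=0)
Step 3: fill(C) -> (A=0 B=6 C=8)
Step 4: pour(C -> A) -> (A=3 B=6 C=5)
Step 5: pour(A -> C) -> (A=0 B=6 C=8)
Step 6: pour(C -> A) -> (A=3 B=6 C=5)
Step 7: empty(C) -> (A=3 B=6 C=0)
Step 8: pour(B -> C) -> (A=3 B=0 C=6)
Step 9: pour(A -> C) -> (A=1 B=0 C=8)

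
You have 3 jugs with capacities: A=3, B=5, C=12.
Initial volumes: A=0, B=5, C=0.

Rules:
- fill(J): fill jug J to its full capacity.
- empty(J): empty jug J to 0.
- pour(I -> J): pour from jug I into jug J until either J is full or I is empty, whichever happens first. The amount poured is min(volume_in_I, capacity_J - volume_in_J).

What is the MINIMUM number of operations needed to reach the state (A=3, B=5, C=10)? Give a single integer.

BFS from (A=0, B=5, C=0). One shortest path:
  1. fill(A) -> (A=3 B=5 C=0)
  2. pour(B -> C) -> (A=3 B=0 C=5)
  3. fill(B) -> (A=3 B=5 C=5)
  4. pour(B -> C) -> (A=3 B=0 C=10)
  5. fill(B) -> (A=3 B=5 C=10)
Reached target in 5 moves.

Answer: 5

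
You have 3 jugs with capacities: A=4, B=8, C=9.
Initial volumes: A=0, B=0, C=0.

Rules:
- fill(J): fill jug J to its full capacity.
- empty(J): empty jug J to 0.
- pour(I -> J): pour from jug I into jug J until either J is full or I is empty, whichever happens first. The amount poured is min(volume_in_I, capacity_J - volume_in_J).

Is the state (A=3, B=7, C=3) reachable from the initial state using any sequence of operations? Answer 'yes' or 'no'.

Answer: no

Derivation:
BFS explored all 282 reachable states.
Reachable set includes: (0,0,0), (0,0,1), (0,0,2), (0,0,3), (0,0,4), (0,0,5), (0,0,6), (0,0,7), (0,0,8), (0,0,9), (0,1,0), (0,1,1) ...
Target (A=3, B=7, C=3) not in reachable set → no.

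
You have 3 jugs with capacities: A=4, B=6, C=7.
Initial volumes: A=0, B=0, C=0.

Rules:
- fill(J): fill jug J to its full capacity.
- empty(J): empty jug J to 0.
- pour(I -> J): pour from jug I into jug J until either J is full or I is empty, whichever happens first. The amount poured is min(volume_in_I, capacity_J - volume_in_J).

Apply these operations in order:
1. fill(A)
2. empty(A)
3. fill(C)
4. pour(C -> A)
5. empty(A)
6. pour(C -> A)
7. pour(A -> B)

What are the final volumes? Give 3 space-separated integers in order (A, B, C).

Step 1: fill(A) -> (A=4 B=0 C=0)
Step 2: empty(A) -> (A=0 B=0 C=0)
Step 3: fill(C) -> (A=0 B=0 C=7)
Step 4: pour(C -> A) -> (A=4 B=0 C=3)
Step 5: empty(A) -> (A=0 B=0 C=3)
Step 6: pour(C -> A) -> (A=3 B=0 C=0)
Step 7: pour(A -> B) -> (A=0 B=3 C=0)

Answer: 0 3 0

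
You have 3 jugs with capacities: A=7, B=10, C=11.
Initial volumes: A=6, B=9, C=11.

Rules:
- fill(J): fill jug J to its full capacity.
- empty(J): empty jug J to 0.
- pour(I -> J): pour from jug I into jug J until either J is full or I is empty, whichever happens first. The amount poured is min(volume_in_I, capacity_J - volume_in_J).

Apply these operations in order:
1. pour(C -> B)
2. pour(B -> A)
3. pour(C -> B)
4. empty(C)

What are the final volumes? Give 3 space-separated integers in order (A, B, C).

Answer: 7 10 0

Derivation:
Step 1: pour(C -> B) -> (A=6 B=10 C=10)
Step 2: pour(B -> A) -> (A=7 B=9 C=10)
Step 3: pour(C -> B) -> (A=7 B=10 C=9)
Step 4: empty(C) -> (A=7 B=10 C=0)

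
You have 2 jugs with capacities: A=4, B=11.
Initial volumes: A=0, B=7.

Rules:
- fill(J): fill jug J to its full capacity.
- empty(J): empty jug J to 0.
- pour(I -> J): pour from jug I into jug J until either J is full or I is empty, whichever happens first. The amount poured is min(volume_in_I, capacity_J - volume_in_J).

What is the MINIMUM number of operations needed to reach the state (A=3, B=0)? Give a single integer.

BFS from (A=0, B=7). One shortest path:
  1. pour(B -> A) -> (A=4 B=3)
  2. empty(A) -> (A=0 B=3)
  3. pour(B -> A) -> (A=3 B=0)
Reached target in 3 moves.

Answer: 3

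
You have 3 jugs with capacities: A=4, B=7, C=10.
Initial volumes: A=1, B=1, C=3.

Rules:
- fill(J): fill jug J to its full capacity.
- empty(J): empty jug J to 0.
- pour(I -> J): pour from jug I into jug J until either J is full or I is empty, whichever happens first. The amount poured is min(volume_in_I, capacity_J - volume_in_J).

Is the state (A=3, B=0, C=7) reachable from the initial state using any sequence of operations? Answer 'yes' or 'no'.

BFS from (A=1, B=1, C=3):
  1. empty(A) -> (A=0 B=1 C=3)
  2. fill(B) -> (A=0 B=7 C=3)
  3. pour(C -> A) -> (A=3 B=7 C=0)
  4. pour(B -> C) -> (A=3 B=0 C=7)
Target reached → yes.

Answer: yes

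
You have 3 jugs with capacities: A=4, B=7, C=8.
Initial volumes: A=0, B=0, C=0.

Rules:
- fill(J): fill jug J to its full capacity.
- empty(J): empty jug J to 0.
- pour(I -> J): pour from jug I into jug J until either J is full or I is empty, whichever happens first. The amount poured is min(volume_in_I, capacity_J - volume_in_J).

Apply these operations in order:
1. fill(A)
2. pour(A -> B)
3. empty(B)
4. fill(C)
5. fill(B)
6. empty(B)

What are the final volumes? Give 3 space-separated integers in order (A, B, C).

Step 1: fill(A) -> (A=4 B=0 C=0)
Step 2: pour(A -> B) -> (A=0 B=4 C=0)
Step 3: empty(B) -> (A=0 B=0 C=0)
Step 4: fill(C) -> (A=0 B=0 C=8)
Step 5: fill(B) -> (A=0 B=7 C=8)
Step 6: empty(B) -> (A=0 B=0 C=8)

Answer: 0 0 8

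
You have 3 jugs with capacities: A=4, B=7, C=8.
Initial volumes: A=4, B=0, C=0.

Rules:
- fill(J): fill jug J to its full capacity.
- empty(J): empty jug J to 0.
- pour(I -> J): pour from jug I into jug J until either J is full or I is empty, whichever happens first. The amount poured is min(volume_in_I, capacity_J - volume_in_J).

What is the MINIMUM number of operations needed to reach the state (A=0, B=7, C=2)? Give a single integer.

BFS from (A=4, B=0, C=0). One shortest path:
  1. empty(A) -> (A=0 B=0 C=0)
  2. fill(C) -> (A=0 B=0 C=8)
  3. pour(C -> B) -> (A=0 B=7 C=1)
  4. empty(B) -> (A=0 B=0 C=1)
  5. pour(C -> B) -> (A=0 B=1 C=0)
  6. fill(C) -> (A=0 B=1 C=8)
  7. pour(C -> B) -> (A=0 B=7 C=2)
Reached target in 7 moves.

Answer: 7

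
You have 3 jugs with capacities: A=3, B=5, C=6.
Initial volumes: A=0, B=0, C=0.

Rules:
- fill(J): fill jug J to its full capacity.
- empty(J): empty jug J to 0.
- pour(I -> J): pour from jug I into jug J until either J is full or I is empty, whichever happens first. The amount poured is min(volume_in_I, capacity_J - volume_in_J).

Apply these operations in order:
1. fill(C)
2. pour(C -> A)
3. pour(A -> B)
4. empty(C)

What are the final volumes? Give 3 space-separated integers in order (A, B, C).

Answer: 0 3 0

Derivation:
Step 1: fill(C) -> (A=0 B=0 C=6)
Step 2: pour(C -> A) -> (A=3 B=0 C=3)
Step 3: pour(A -> B) -> (A=0 B=3 C=3)
Step 4: empty(C) -> (A=0 B=3 C=0)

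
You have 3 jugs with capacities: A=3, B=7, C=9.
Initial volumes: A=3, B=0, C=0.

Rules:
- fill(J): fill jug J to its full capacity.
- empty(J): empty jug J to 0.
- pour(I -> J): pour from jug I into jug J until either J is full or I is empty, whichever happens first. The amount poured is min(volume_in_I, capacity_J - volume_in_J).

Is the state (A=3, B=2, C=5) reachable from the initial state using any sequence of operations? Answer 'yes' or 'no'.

Answer: yes

Derivation:
BFS from (A=3, B=0, C=0):
  1. fill(B) -> (A=3 B=7 C=0)
  2. pour(B -> C) -> (A=3 B=0 C=7)
  3. pour(A -> C) -> (A=1 B=0 C=9)
  4. pour(C -> B) -> (A=1 B=7 C=2)
  5. pour(B -> A) -> (A=3 B=5 C=2)
  6. pour(A -> C) -> (A=0 B=5 C=5)
  7. pour(B -> A) -> (A=3 B=2 C=5)
Target reached → yes.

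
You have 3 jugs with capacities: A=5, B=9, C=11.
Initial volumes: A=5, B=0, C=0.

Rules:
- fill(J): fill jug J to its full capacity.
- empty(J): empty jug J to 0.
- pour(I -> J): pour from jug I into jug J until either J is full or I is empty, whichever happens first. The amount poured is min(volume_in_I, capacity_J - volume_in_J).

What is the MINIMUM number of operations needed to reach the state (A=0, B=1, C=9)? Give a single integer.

BFS from (A=5, B=0, C=0). One shortest path:
  1. pour(A -> B) -> (A=0 B=5 C=0)
  2. fill(A) -> (A=5 B=5 C=0)
  3. pour(A -> B) -> (A=1 B=9 C=0)
  4. pour(B -> C) -> (A=1 B=0 C=9)
  5. pour(A -> B) -> (A=0 B=1 C=9)
Reached target in 5 moves.

Answer: 5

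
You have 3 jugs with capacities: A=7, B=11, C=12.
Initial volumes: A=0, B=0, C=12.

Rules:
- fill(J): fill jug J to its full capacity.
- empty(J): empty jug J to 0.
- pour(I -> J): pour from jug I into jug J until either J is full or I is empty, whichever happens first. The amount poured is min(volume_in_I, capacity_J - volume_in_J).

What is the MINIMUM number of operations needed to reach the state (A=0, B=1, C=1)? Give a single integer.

Answer: 7

Derivation:
BFS from (A=0, B=0, C=12). One shortest path:
  1. pour(C -> B) -> (A=0 B=11 C=1)
  2. empty(B) -> (A=0 B=0 C=1)
  3. pour(C -> A) -> (A=1 B=0 C=0)
  4. fill(C) -> (A=1 B=0 C=12)
  5. pour(C -> B) -> (A=1 B=11 C=1)
  6. empty(B) -> (A=1 B=0 C=1)
  7. pour(A -> B) -> (A=0 B=1 C=1)
Reached target in 7 moves.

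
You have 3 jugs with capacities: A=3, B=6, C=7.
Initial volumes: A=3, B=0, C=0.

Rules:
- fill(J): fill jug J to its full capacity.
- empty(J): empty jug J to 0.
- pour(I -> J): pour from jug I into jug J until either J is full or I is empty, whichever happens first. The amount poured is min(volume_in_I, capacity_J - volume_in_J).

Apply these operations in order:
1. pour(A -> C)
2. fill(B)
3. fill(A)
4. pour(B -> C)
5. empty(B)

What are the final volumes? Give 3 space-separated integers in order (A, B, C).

Answer: 3 0 7

Derivation:
Step 1: pour(A -> C) -> (A=0 B=0 C=3)
Step 2: fill(B) -> (A=0 B=6 C=3)
Step 3: fill(A) -> (A=3 B=6 C=3)
Step 4: pour(B -> C) -> (A=3 B=2 C=7)
Step 5: empty(B) -> (A=3 B=0 C=7)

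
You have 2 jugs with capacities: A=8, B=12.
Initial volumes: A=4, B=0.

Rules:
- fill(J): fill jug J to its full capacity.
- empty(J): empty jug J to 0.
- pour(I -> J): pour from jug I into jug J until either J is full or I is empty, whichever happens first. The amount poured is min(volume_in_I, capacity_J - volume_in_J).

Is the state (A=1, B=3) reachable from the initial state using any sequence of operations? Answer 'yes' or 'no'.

BFS explored all 10 reachable states.
Reachable set includes: (0,0), (0,4), (0,8), (0,12), (4,0), (4,12), (8,0), (8,4), (8,8), (8,12)
Target (A=1, B=3) not in reachable set → no.

Answer: no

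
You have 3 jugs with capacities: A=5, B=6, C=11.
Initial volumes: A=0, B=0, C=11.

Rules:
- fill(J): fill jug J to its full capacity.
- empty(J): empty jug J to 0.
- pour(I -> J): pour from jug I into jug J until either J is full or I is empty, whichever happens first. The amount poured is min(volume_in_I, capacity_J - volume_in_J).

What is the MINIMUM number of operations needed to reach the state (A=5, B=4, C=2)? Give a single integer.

Answer: 7

Derivation:
BFS from (A=0, B=0, C=11). One shortest path:
  1. pour(C -> A) -> (A=5 B=0 C=6)
  2. pour(A -> B) -> (A=0 B=5 C=6)
  3. pour(C -> A) -> (A=5 B=5 C=1)
  4. pour(A -> B) -> (A=4 B=6 C=1)
  5. pour(B -> C) -> (A=4 B=0 C=7)
  6. pour(A -> B) -> (A=0 B=4 C=7)
  7. pour(C -> A) -> (A=5 B=4 C=2)
Reached target in 7 moves.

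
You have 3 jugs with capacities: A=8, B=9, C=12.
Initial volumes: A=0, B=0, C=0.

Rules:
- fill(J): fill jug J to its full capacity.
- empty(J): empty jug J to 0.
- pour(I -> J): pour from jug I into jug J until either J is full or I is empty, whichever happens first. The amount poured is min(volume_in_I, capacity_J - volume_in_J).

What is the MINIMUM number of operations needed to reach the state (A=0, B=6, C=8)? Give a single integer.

Answer: 7

Derivation:
BFS from (A=0, B=0, C=0). One shortest path:
  1. fill(A) -> (A=8 B=0 C=0)
  2. fill(B) -> (A=8 B=9 C=0)
  3. pour(B -> C) -> (A=8 B=0 C=9)
  4. fill(B) -> (A=8 B=9 C=9)
  5. pour(B -> C) -> (A=8 B=6 C=12)
  6. empty(C) -> (A=8 B=6 C=0)
  7. pour(A -> C) -> (A=0 B=6 C=8)
Reached target in 7 moves.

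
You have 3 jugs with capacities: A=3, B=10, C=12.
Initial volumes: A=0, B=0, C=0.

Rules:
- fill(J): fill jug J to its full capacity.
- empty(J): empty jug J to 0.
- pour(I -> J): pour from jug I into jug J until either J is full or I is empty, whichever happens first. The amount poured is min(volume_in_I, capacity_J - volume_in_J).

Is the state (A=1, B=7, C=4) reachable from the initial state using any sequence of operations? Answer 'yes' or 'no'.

Answer: no

Derivation:
BFS explored all 374 reachable states.
Reachable set includes: (0,0,0), (0,0,1), (0,0,2), (0,0,3), (0,0,4), (0,0,5), (0,0,6), (0,0,7), (0,0,8), (0,0,9), (0,0,10), (0,0,11) ...
Target (A=1, B=7, C=4) not in reachable set → no.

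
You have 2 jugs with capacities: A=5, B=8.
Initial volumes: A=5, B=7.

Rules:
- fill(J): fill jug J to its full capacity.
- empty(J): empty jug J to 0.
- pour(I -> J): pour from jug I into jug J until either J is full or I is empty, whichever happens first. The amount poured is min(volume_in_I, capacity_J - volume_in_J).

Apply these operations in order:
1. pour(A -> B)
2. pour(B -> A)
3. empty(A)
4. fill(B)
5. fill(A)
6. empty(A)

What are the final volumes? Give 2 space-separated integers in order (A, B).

Answer: 0 8

Derivation:
Step 1: pour(A -> B) -> (A=4 B=8)
Step 2: pour(B -> A) -> (A=5 B=7)
Step 3: empty(A) -> (A=0 B=7)
Step 4: fill(B) -> (A=0 B=8)
Step 5: fill(A) -> (A=5 B=8)
Step 6: empty(A) -> (A=0 B=8)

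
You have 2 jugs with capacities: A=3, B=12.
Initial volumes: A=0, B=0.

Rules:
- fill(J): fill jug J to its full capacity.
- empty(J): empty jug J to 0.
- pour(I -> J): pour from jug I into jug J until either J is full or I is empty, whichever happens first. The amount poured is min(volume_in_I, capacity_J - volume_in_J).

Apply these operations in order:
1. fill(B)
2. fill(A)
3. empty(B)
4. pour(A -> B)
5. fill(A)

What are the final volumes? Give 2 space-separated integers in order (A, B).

Step 1: fill(B) -> (A=0 B=12)
Step 2: fill(A) -> (A=3 B=12)
Step 3: empty(B) -> (A=3 B=0)
Step 4: pour(A -> B) -> (A=0 B=3)
Step 5: fill(A) -> (A=3 B=3)

Answer: 3 3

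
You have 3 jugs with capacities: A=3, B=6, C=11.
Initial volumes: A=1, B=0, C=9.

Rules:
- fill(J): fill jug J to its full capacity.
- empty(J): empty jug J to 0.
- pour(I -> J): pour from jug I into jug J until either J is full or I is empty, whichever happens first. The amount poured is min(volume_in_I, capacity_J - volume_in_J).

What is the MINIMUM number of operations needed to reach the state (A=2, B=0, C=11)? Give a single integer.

Answer: 3

Derivation:
BFS from (A=1, B=0, C=9). One shortest path:
  1. pour(A -> C) -> (A=0 B=0 C=10)
  2. fill(A) -> (A=3 B=0 C=10)
  3. pour(A -> C) -> (A=2 B=0 C=11)
Reached target in 3 moves.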